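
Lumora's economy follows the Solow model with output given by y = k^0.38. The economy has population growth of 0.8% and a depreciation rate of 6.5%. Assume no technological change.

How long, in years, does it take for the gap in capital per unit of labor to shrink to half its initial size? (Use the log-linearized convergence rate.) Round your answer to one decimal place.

t_½ ≈ 15.3 years

Near the steady state the convergence rate is λ = (1 − α)(n + δ).
λ = (1 − 0.38) × 0.073 = 0.62 × 0.073 = 0.04526
Half-life = ln 2 / λ = 0.6931 / 0.04526 ≈ 15.31 years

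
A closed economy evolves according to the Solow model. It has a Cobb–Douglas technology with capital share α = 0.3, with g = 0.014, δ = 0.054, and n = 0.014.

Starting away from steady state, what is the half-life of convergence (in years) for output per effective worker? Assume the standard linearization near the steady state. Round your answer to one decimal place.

about 12.1 years

Near the steady state the convergence rate is λ = (1 − α)(n + g + δ).
λ = (1 − 0.3) × 0.082 = 0.7 × 0.082 = 0.0574
Half-life = ln 2 / λ = 0.6931 / 0.0574 ≈ 12.07 years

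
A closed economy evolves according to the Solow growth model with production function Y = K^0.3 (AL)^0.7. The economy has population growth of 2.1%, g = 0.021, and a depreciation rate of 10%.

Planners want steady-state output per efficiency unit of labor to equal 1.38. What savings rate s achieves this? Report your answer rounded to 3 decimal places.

s ≈ 0.301

At the steady state, Δk = 0, so s·k^α = (n + g + δ)·k.
Since y* = [s/(n + g + δ)]^(α/(1−α)), we have s/(n + g + δ) = (y*)^((1−α)/α) = 1.38^2.3333 = 2.1202.
Therefore s = 2.1202 × (n + g + δ) = 2.1202 × 0.142 = 0.3011.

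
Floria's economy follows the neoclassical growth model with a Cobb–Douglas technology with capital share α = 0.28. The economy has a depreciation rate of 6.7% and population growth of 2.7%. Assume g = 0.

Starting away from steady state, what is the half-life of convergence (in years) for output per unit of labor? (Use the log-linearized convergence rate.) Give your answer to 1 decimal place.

half-life ≈ 10.2 years

Near the steady state the convergence rate is λ = (1 − α)(n + δ).
λ = (1 − 0.28) × 0.094 = 0.72 × 0.094 = 0.06768
Half-life = ln 2 / λ = 0.6931 / 0.06768 ≈ 10.24 years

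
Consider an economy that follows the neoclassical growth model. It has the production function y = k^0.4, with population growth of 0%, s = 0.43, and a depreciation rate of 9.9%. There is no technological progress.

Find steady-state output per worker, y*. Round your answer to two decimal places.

y* = 2.66

Steady state requires s·f(k) = (n + δ)·k, i.e. s·k^α = (n + δ)·k.
Rearranging, k^(1−α) = s / (n + δ).
k^0.6 = 0.43 / (0.000 + 0.099) = 0.43 / 0.099 = 4.3434
k* = 4.3434^(1/0.6) ≈ 11.5624
y* = (k*)^α = 11.5624^0.4 ≈ 2.6621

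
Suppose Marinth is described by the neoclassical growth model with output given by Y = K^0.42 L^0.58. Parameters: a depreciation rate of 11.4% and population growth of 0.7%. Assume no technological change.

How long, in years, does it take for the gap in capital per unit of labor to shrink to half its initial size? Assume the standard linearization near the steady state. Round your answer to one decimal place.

Near the steady state the convergence rate is λ = (1 − α)(n + δ).
λ = (1 − 0.42) × 0.121 = 0.58 × 0.121 = 0.07018
Half-life = ln 2 / λ = 0.6931 / 0.07018 ≈ 9.88 years

t_½ ≈ 9.9 years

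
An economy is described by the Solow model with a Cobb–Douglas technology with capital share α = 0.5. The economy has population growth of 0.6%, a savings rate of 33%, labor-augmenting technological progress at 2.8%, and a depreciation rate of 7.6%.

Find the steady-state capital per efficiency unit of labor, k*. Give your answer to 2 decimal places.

k* = 9.00

In steady state, investment equals break-even investment: s·k^α = (n + g + δ)·k.
Rearranging, k^(1−α) = s / (n + g + δ).
k^0.5 = 0.33 / (0.006 + 0.028 + 0.076) = 0.33 / 0.110 = 3.0000
k* = 3.0000^(1/0.5) ≈ 9.0000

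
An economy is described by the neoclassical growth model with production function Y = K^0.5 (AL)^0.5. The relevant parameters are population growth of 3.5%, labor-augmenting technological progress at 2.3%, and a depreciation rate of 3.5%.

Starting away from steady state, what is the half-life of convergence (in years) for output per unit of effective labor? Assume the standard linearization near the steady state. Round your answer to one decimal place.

about 14.9 years

Near the steady state the convergence rate is λ = (1 − α)(n + g + δ).
λ = (1 − 0.5) × 0.093 = 0.5 × 0.093 = 0.0465
Half-life = ln 2 / λ = 0.6931 / 0.0465 ≈ 14.91 years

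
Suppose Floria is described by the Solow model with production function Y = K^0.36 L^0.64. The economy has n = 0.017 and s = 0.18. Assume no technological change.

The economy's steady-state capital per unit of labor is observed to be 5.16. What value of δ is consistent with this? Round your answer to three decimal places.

δ ≈ 0.046

In steady state, investment equals break-even investment: s·k^α = (n + δ)·k.
So s / (n + δ) = (k*)^(1−α) = 5.16^0.64 = 2.8582.
Therefore n + δ = s / 2.8582 = 0.18 / 2.8582 = 0.0630, so δ = 0.0630 − 0.017 = 0.0460.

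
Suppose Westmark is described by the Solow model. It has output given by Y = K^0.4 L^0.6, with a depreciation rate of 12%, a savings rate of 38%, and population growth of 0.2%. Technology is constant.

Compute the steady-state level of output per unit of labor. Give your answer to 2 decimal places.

At the steady state, Δk = 0, so s·k^α = (n + δ)·k.
Rearranging, k^(1−α) = s / (n + δ).
k^0.6 = 0.38 / (0.002 + 0.120) = 0.38 / 0.122 = 3.1148
k* = 3.1148^(1/0.6) ≈ 6.6433
y* = (k*)^α = 6.6433^0.4 ≈ 2.1328

y* = 2.13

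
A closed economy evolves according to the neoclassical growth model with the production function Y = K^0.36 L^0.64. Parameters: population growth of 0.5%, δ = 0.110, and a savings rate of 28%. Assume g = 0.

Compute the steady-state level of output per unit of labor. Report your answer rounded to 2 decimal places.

In steady state, investment equals break-even investment: s·k^α = (n + δ)·k.
Rearranging, k^(1−α) = s / (n + δ).
k^0.64 = 0.28 / (0.005 + 0.110) = 0.28 / 0.115 = 2.4348
k* = 2.4348^(1/0.64) ≈ 4.0165
y* = (k*)^α = 4.0165^0.36 ≈ 1.6496

y* ≈ 1.65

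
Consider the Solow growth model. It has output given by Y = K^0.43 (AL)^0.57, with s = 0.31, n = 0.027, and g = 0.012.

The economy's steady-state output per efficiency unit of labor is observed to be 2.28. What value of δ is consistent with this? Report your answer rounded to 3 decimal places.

Steady state requires s·f(k) = (n + g + δ)·k, i.e. s·k^α = (n + g + δ)·k.
Since y* = [s/(n + g + δ)]^(α/(1−α)), we have s/(n + g + δ) = (y*)^((1−α)/α) = 2.28^1.3256 = 2.9818.
Therefore n + g + δ = s / 2.9818 = 0.31 / 2.9818 = 0.1040, so δ = 0.1040 − 0.039 = 0.0650.

δ ≈ 0.065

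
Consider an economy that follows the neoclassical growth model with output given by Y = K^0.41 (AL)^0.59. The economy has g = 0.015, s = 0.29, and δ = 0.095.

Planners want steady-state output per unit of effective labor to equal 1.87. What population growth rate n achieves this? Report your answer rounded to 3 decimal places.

In steady state, investment equals break-even investment: s·k^α = (n + g + δ)·k.
Since y* = [s/(n + g + δ)]^(α/(1−α)), we have s/(n + g + δ) = (y*)^((1−α)/α) = 1.87^1.439 = 2.4614.
Therefore n + g + δ = s / 2.4614 = 0.29 / 2.4614 = 0.1178, so n = 0.1178 − 0.110 = 0.0078.

n ≈ 0.008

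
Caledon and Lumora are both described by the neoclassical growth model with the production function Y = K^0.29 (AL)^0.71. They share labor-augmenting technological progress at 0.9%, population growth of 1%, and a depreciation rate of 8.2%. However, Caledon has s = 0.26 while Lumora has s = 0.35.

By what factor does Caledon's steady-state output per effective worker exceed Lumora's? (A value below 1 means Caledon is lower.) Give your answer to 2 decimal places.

Steady-state y* = [s/(n + g + δ)]^(α/(1−α)), so the ratio is [ (s_C/(n + g + δ)_C) / (s_L/(n + g + δ)_L) ]^0.4085.
s_C/(n + g + δ)_C = 0.26/0.101 = 2.5743; s_L/(n + g + δ)_L = 0.35/0.101 = 3.4653.
Ratio = (2.5743/3.4653)^0.4085 = 0.7429^0.4085 ≈ 0.8857

ratio ≈ 0.89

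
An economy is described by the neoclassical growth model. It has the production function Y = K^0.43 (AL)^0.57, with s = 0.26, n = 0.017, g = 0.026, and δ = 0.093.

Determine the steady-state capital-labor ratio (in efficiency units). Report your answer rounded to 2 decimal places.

k* = 3.12

In steady state, investment equals break-even investment: s·k^α = (n + g + δ)·k.
Dividing both sides by k: k^(1−α) = s / (n + g + δ).
k^0.57 = 0.26 / (0.017 + 0.026 + 0.093) = 0.26 / 0.136 = 1.9118
k* = 1.9118^(1/0.57) ≈ 3.1172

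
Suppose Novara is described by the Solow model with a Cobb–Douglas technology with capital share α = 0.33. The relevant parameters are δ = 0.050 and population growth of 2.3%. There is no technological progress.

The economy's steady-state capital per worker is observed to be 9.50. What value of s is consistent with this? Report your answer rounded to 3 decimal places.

In steady state, investment equals break-even investment: s·k^α = (n + δ)·k.
So s / (n + δ) = (k*)^(1−α) = 9.50^0.67 = 4.5193.
Therefore s = 4.5193 × (n + δ) = 4.5193 × 0.073 = 0.3299.

s ≈ 0.330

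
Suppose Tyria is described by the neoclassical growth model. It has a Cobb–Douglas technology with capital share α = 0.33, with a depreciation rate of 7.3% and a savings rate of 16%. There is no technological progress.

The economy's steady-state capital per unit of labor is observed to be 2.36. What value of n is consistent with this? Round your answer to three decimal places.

At the steady state, Δk = 0, so s·k^α = (n + δ)·k.
So s / (n + δ) = (k*)^(1−α) = 2.36^0.67 = 1.7777.
Therefore n + δ = s / 1.7777 = 0.16 / 1.7777 = 0.0900, so n = 0.0900 − 0.073 = 0.0170.

n ≈ 0.017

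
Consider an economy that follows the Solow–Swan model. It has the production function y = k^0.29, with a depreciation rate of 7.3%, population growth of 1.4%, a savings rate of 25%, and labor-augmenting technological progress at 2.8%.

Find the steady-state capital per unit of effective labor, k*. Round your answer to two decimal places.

k* ≈ 2.99

In steady state, investment equals break-even investment: s·k^α = (n + g + δ)·k.
Rearranging, k^(1−α) = s / (n + g + δ).
k^0.71 = 0.25 / (0.014 + 0.028 + 0.073) = 0.25 / 0.115 = 2.1739
k* = 2.1739^(1/0.71) ≈ 2.9853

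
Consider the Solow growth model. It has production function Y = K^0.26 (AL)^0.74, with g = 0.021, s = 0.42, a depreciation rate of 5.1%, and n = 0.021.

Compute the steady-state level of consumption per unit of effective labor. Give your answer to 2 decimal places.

In steady state, investment equals break-even investment: s·k^α = (n + g + δ)·k.
Dividing both sides by k: k^(1−α) = s / (n + g + δ).
k^0.74 = 0.42 / (0.021 + 0.021 + 0.051) = 0.42 / 0.093 = 4.5161
k* = 4.5161^(1/0.74) ≈ 7.6704
y* = (k*)^α = 7.6704^0.26 ≈ 1.6984
c* = (1 − s)·y* = (1 − 0.42) × 1.6984 ≈ 0.9851

c* = 0.99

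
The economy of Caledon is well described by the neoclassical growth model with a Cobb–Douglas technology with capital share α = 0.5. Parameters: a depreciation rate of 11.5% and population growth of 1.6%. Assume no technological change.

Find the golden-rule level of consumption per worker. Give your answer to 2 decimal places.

At the golden rule, f'(k) = n + δ, so α·k^(α−1) = n + δ and k_gold = (α/(n + δ))^(1/(1−α)).
k_gold = (0.5/0.131)^(1/0.5) = 3.8168^2 ≈ 14.5680
c_gold = f(k_gold) − (n + δ)·k_gold = 3.8168 − 0.131×14.5680 ≈ 1.9084

c_gold ≈ 1.91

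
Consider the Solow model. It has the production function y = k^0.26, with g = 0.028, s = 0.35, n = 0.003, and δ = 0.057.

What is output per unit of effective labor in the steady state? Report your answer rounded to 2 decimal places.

Steady state requires s·f(k) = (n + g + δ)·k, i.e. s·k^α = (n + g + δ)·k.
Rearranging, k^(1−α) = s / (n + g + δ).
k^0.74 = 0.35 / (0.003 + 0.028 + 0.057) = 0.35 / 0.088 = 3.9773
k* = 3.9773^(1/0.74) ≈ 6.4603
y* = (k*)^α = 6.4603^0.26 ≈ 1.6243

y* ≈ 1.62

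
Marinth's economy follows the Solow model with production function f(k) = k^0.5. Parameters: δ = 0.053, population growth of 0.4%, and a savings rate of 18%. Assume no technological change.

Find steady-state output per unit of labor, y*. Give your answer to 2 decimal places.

In steady state, investment equals break-even investment: s·k^α = (n + δ)·k.
Dividing both sides by k: k^(1−α) = s / (n + δ).
k^0.5 = 0.18 / (0.004 + 0.053) = 0.18 / 0.057 = 3.1579
k* = 3.1579^(1/0.5) ≈ 9.9723
y* = (k*)^α = 9.9723^0.5 ≈ 3.1579

y* ≈ 3.16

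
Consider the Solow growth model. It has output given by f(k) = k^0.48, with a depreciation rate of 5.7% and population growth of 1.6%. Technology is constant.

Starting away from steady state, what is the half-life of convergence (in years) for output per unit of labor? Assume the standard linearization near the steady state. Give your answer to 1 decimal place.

about 18.3 years

Near the steady state the convergence rate is λ = (1 − α)(n + δ).
λ = (1 − 0.48) × 0.073 = 0.52 × 0.073 = 0.03796
Half-life = ln 2 / λ = 0.6931 / 0.03796 ≈ 18.26 years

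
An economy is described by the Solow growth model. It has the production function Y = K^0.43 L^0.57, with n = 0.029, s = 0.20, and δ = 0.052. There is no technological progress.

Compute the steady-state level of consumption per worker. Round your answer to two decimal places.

c* ≈ 1.58

Steady state requires s·f(k) = (n + δ)·k, i.e. s·k^α = (n + δ)·k.
Rearranging, k^(1−α) = s / (n + δ).
k^0.57 = 0.20 / (0.029 + 0.052) = 0.20 / 0.081 = 2.4691
k* = 2.4691^(1/0.57) ≈ 4.8827
y* = (k*)^α = 4.8827^0.43 ≈ 1.9775
c* = (1 − s)·y* = (1 − 0.20) × 1.9775 ≈ 1.5820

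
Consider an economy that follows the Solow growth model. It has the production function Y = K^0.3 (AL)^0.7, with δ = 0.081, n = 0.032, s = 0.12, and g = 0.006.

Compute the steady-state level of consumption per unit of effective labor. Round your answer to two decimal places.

In steady state, investment equals break-even investment: s·k^α = (n + g + δ)·k.
Rearranging, k^(1−α) = s / (n + g + δ).
k^0.7 = 0.12 / (0.032 + 0.006 + 0.081) = 0.12 / 0.119 = 1.0084
k* = 1.0084^(1/0.7) ≈ 1.0120
y* = (k*)^α = 1.0120^0.3 ≈ 1.0036
c* = (1 − s)·y* = (1 − 0.12) × 1.0036 ≈ 0.8832

c* = 0.88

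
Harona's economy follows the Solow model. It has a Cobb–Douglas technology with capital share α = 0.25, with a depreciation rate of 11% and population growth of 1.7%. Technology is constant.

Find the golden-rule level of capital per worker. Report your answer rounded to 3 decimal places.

k_gold ≈ 2.467

The golden rule sets f'(k) = n + δ, i.e. α·k^(α−1) = n + δ.
So k^(1−α) = α / (n + δ) = 0.25 / 0.127 = 1.9685.
k_gold = 1.9685^(1/0.75) ≈ 2.4671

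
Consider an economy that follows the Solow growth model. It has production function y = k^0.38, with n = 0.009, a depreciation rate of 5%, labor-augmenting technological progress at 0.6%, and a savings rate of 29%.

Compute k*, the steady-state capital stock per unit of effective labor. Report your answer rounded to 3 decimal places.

k* ≈ 11.157

At the steady state, Δk = 0, so s·k^α = (n + g + δ)·k.
Rearranging, k^(1−α) = s / (n + g + δ).
k^0.62 = 0.29 / (0.009 + 0.006 + 0.050) = 0.29 / 0.065 = 4.4615
k* = 4.4615^(1/0.62) ≈ 11.1571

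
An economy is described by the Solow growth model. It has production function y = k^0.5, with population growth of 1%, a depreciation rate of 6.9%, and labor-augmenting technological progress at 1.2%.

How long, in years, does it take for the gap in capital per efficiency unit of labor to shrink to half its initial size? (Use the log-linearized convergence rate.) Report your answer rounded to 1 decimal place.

Near the steady state the convergence rate is λ = (1 − α)(n + g + δ).
λ = (1 − 0.5) × 0.091 = 0.5 × 0.091 = 0.0455
Half-life = ln 2 / λ = 0.6931 / 0.0455 ≈ 15.23 years

about 15.2 years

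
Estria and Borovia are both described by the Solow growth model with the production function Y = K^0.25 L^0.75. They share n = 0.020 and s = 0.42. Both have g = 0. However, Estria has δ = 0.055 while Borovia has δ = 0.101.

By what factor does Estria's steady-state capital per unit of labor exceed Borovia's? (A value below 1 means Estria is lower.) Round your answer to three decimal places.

Steady-state k* = [s/(n + δ)]^(1/(1−α)), so the ratio is [ (s_E/(n + δ)_E) / (s_B/(n + δ)_B) ]^1.3333.
s_E/(n + δ)_E = 0.42/0.075 = 5.6000; s_B/(n + δ)_B = 0.42/0.121 = 3.4711.
Ratio = (5.6000/3.4711)^1.3333 = 1.6133^1.3333 ≈ 1.8921

ratio ≈ 1.892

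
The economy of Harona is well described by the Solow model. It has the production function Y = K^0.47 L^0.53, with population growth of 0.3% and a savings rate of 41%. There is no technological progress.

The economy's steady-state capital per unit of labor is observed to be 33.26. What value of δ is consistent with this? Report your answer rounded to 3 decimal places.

At the steady state, Δk = 0, so s·k^α = (n + δ)·k.
So s / (n + δ) = (k*)^(1−α) = 33.26^0.53 = 6.4065.
Therefore n + δ = s / 6.4065 = 0.41 / 6.4065 = 0.0640, so δ = 0.0640 − 0.003 = 0.0610.

δ ≈ 0.061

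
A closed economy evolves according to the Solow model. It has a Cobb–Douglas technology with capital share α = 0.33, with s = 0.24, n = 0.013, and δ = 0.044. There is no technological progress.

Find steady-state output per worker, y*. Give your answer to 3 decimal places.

y* = 2.030

At the steady state, Δk = 0, so s·k^α = (n + δ)·k.
Rearranging, k^(1−α) = s / (n + δ).
k^0.67 = 0.24 / (0.013 + 0.044) = 0.24 / 0.057 = 4.2105
k* = 4.2105^(1/0.67) ≈ 8.5475
y* = (k*)^α = 8.5475^0.33 ≈ 2.0301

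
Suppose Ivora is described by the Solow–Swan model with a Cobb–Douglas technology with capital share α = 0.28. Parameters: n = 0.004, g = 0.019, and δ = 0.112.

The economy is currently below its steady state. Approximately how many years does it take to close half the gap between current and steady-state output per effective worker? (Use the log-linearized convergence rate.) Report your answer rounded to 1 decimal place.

half-life ≈ 7.1 years

Near the steady state the convergence rate is λ = (1 − α)(n + g + δ).
λ = (1 − 0.28) × 0.135 = 0.72 × 0.135 = 0.0972
Half-life = ln 2 / λ = 0.6931 / 0.0972 ≈ 7.13 years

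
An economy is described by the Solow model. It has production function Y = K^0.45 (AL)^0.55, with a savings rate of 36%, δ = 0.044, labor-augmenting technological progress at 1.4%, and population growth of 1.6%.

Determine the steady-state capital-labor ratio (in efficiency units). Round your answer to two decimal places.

Steady state requires s·f(k) = (n + g + δ)·k, i.e. s·k^α = (n + g + δ)·k.
Rearranging, k^(1−α) = s / (n + g + δ).
k^0.55 = 0.36 / (0.016 + 0.014 + 0.044) = 0.36 / 0.074 = 4.8649
k* = 4.8649^(1/0.55) ≈ 17.7511

k* ≈ 17.75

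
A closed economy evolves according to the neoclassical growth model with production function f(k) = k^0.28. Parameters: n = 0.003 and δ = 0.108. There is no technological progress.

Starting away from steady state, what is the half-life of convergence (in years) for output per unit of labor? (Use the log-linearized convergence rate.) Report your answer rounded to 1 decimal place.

Near the steady state the convergence rate is λ = (1 − α)(n + δ).
λ = (1 − 0.28) × 0.111 = 0.72 × 0.111 = 0.07992
Half-life = ln 2 / λ = 0.6931 / 0.07992 ≈ 8.67 years

half-life ≈ 8.7 years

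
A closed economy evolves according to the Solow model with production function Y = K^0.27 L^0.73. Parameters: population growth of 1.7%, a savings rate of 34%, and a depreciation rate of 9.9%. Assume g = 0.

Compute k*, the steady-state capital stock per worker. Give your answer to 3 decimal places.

At the steady state, Δk = 0, so s·k^α = (n + δ)·k.
Rearranging, k^(1−α) = s / (n + δ).
k^0.73 = 0.34 / (0.017 + 0.099) = 0.34 / 0.116 = 2.9310
k* = 2.9310^(1/0.73) ≈ 4.3626

k* = 4.363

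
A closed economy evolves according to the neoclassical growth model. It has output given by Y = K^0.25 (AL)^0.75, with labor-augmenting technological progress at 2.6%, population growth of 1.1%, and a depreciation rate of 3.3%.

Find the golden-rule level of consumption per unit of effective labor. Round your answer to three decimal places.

At the golden rule, f'(k) = n + g + δ, so α·k^(α−1) = n + g + δ and k_gold = (α/(n + g + δ))^(1/(1−α)).
k_gold = (0.25/0.070)^(1/0.75) = 3.5714^1.3333 ≈ 5.4588
c_gold = f(k_gold) − (n + g + δ)·k_gold = 1.5285 − 0.070×5.4588 ≈ 1.1464

c_gold ≈ 1.146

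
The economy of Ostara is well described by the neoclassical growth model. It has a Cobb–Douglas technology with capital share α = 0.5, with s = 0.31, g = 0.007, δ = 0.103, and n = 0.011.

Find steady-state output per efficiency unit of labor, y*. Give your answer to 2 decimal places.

y* = 2.56

Steady state requires s·f(k) = (n + g + δ)·k, i.e. s·k^α = (n + g + δ)·k.
Dividing both sides by k: k^(1−α) = s / (n + g + δ).
k^0.5 = 0.31 / (0.011 + 0.007 + 0.103) = 0.31 / 0.121 = 2.5620
k* = 2.5620^(1/0.5) ≈ 6.5638
y* = (k*)^α = 6.5638^0.5 ≈ 2.5620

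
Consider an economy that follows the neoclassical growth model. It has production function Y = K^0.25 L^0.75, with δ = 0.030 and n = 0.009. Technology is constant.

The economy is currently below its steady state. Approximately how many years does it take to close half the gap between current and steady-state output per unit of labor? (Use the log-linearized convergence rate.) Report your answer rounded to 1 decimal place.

Near the steady state the convergence rate is λ = (1 − α)(n + δ).
λ = (1 − 0.25) × 0.039 = 0.75 × 0.039 = 0.02925
Half-life = ln 2 / λ = 0.6931 / 0.02925 ≈ 23.70 years

about 23.7 years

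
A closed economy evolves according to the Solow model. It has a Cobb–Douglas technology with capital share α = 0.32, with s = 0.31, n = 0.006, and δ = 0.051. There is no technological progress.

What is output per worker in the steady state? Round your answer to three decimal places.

y* = 2.219

At the steady state, Δk = 0, so s·k^α = (n + δ)·k.
Rearranging, k^(1−α) = s / (n + δ).
k^0.68 = 0.31 / (0.006 + 0.051) = 0.31 / 0.057 = 5.4386
k* = 5.4386^(1/0.68) ≈ 12.0670
y* = (k*)^α = 12.0670^0.32 ≈ 2.2188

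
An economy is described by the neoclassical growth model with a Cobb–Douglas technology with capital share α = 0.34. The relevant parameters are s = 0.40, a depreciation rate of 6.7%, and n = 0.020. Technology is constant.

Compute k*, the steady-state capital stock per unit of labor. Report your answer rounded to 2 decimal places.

In steady state, investment equals break-even investment: s·k^α = (n + δ)·k.
Dividing both sides by k: k^(1−α) = s / (n + δ).
k^0.66 = 0.40 / (0.020 + 0.067) = 0.40 / 0.087 = 4.5977
k* = 4.5977^(1/0.66) ≈ 10.0890

k* ≈ 10.09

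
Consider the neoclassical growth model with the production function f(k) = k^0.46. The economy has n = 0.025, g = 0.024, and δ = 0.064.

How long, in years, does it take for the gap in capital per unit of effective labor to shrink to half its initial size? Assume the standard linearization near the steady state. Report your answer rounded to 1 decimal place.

t_½ ≈ 11.4 years

Near the steady state the convergence rate is λ = (1 − α)(n + g + δ).
λ = (1 − 0.46) × 0.113 = 0.54 × 0.113 = 0.06102
Half-life = ln 2 / λ = 0.6931 / 0.06102 ≈ 11.36 years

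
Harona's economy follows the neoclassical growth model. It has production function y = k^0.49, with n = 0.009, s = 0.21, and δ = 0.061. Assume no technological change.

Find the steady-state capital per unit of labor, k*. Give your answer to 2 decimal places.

k* = 8.62

Steady state requires s·f(k) = (n + δ)·k, i.e. s·k^α = (n + δ)·k.
Dividing both sides by k: k^(1−α) = s / (n + δ).
k^0.51 = 0.21 / (0.009 + 0.061) = 0.21 / 0.070 = 3.0000
k* = 3.0000^(1/0.51) ≈ 8.6205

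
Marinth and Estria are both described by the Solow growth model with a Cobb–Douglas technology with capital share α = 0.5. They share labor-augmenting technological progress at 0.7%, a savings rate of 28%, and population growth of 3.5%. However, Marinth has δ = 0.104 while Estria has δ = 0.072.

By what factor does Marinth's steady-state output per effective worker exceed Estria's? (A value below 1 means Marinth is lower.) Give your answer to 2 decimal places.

Steady-state y* = [s/(n + g + δ)]^(α/(1−α)), so the ratio is [ (s_M/(n + g + δ)_M) / (s_E/(n + g + δ)_E) ]^1.
s_M/(n + g + δ)_M = 0.28/0.146 = 1.9178; s_E/(n + g + δ)_E = 0.28/0.114 = 2.4561.
Ratio = (1.9178/2.4561)^1 = 0.7808^1 ≈ 0.7808

y*_M / y*_E ≈ 0.78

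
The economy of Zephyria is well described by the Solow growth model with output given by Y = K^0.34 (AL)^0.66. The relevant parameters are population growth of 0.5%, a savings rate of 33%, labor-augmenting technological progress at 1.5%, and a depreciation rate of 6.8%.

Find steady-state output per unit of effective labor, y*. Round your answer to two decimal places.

y* = 1.98

In steady state, investment equals break-even investment: s·k^α = (n + g + δ)·k.
Dividing both sides by k: k^(1−α) = s / (n + g + δ).
k^0.66 = 0.33 / (0.005 + 0.015 + 0.068) = 0.33 / 0.088 = 3.7500
k* = 3.7500^(1/0.66) ≈ 7.4087
y* = (k*)^α = 7.4087^0.34 ≈ 1.9757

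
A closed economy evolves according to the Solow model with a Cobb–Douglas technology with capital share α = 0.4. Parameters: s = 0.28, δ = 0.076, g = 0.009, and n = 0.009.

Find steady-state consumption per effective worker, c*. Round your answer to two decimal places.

Steady state requires s·f(k) = (n + g + δ)·k, i.e. s·k^α = (n + g + δ)·k.
Rearranging, k^(1−α) = s / (n + g + δ).
k^0.6 = 0.28 / (0.009 + 0.009 + 0.076) = 0.28 / 0.094 = 2.9787
k* = 2.9787^(1/0.6) ≈ 6.1666
y* = (k*)^α = 6.1666^0.4 ≈ 2.0702
c* = (1 − s)·y* = (1 − 0.28) × 2.0702 ≈ 1.4905

c* ≈ 1.49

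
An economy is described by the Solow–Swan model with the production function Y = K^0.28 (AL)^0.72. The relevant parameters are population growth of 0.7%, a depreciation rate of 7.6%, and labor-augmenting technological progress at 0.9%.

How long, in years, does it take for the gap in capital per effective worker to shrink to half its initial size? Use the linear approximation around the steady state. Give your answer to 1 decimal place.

Near the steady state the convergence rate is λ = (1 − α)(n + g + δ).
λ = (1 − 0.28) × 0.092 = 0.72 × 0.092 = 0.06624
Half-life = ln 2 / λ = 0.6931 / 0.06624 ≈ 10.46 years

t_½ ≈ 10.5 years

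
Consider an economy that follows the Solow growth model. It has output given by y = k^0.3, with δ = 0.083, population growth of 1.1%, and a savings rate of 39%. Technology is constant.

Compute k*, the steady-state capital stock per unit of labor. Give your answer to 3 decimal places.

k* = 7.634

Steady state requires s·f(k) = (n + δ)·k, i.e. s·k^α = (n + δ)·k.
Dividing both sides by k: k^(1−α) = s / (n + δ).
k^0.7 = 0.39 / (0.011 + 0.083) = 0.39 / 0.094 = 4.1489
k* = 4.1489^(1/0.7) ≈ 7.6342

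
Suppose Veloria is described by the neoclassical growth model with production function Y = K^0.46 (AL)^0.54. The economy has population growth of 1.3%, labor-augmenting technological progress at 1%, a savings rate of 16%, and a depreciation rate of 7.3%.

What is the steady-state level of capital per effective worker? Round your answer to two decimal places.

k* = 2.58

In steady state, investment equals break-even investment: s·k^α = (n + g + δ)·k.
Rearranging, k^(1−α) = s / (n + g + δ).
k^0.54 = 0.16 / (0.013 + 0.010 + 0.073) = 0.16 / 0.096 = 1.6667
k* = 1.6667^(1/0.54) ≈ 2.5754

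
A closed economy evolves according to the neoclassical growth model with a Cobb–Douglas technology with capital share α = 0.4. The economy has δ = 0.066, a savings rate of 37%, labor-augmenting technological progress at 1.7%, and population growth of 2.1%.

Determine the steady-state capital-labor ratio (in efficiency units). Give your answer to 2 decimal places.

k* = 8.29

Steady state requires s·f(k) = (n + g + δ)·k, i.e. s·k^α = (n + g + δ)·k.
Dividing both sides by k: k^(1−α) = s / (n + g + δ).
k^0.6 = 0.37 / (0.021 + 0.017 + 0.066) = 0.37 / 0.104 = 3.5577
k* = 3.5577^(1/0.6) ≈ 8.2912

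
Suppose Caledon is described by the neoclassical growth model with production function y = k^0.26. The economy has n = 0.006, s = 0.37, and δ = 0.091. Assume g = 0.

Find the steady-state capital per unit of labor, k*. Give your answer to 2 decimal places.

At the steady state, Δk = 0, so s·k^α = (n + δ)·k.
Rearranging, k^(1−α) = s / (n + δ).
k^0.74 = 0.37 / (0.006 + 0.091) = 0.37 / 0.097 = 3.8144
k* = 3.8144^(1/0.74) ≈ 6.1054

k* ≈ 6.11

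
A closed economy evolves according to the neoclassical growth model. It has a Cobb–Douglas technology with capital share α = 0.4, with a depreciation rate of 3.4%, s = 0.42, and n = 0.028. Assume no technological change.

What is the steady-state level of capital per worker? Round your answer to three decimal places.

k* ≈ 24.253

Steady state requires s·f(k) = (n + δ)·k, i.e. s·k^α = (n + δ)·k.
Dividing both sides by k: k^(1−α) = s / (n + δ).
k^0.6 = 0.42 / (0.028 + 0.034) = 0.42 / 0.062 = 6.7742
k* = 6.7742^(1/0.6) ≈ 24.2529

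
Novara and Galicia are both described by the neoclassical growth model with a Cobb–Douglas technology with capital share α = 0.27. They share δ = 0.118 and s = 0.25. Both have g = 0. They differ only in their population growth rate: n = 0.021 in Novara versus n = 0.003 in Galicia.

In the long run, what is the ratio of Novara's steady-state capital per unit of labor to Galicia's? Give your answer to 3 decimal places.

ratio ≈ 0.827

Steady-state k* = [s/(n + δ)]^(1/(1−α)), so the ratio is [ (s_N/(n + δ)_N) / (s_G/(n + δ)_G) ]^1.3699.
s_N/(n + δ)_N = 0.25/0.139 = 1.7986; s_G/(n + δ)_G = 0.25/0.121 = 2.0661.
Ratio = (1.7986/2.0661)^1.3699 = 0.8705^1.3699 ≈ 0.8270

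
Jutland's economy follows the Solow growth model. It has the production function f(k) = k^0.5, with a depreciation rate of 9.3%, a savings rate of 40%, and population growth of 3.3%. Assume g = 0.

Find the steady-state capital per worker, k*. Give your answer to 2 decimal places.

k* ≈ 10.08

Steady state requires s·f(k) = (n + δ)·k, i.e. s·k^α = (n + δ)·k.
Dividing both sides by k: k^(1−α) = s / (n + δ).
k^0.5 = 0.40 / (0.033 + 0.093) = 0.40 / 0.126 = 3.1746
k* = 3.1746^(1/0.5) ≈ 10.0781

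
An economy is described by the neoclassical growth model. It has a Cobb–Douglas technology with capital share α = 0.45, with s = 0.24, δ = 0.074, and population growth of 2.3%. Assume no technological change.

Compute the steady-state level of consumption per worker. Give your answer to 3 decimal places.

At the steady state, Δk = 0, so s·k^α = (n + δ)·k.
Rearranging, k^(1−α) = s / (n + δ).
k^0.55 = 0.24 / (0.023 + 0.074) = 0.24 / 0.097 = 2.4742
k* = 2.4742^(1/0.55) ≈ 5.1920
y* = (k*)^α = 5.1920^0.45 ≈ 2.0985
c* = (1 − s)·y* = (1 − 0.24) × 2.0985 ≈ 1.5949

c* ≈ 1.595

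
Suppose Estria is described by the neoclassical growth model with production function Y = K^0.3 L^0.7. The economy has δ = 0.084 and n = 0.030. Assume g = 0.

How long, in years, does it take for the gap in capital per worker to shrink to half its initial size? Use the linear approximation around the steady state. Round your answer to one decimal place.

Near the steady state the convergence rate is λ = (1 − α)(n + δ).
λ = (1 − 0.3) × 0.114 = 0.7 × 0.114 = 0.0798
Half-life = ln 2 / λ = 0.6931 / 0.0798 ≈ 8.69 years

t_½ ≈ 8.7 years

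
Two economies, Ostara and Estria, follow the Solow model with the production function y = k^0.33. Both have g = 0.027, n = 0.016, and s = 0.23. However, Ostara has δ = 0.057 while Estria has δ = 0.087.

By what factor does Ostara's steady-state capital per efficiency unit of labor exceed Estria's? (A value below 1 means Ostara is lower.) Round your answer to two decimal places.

ratio ≈ 1.48

Steady-state k* = [s/(n + g + δ)]^(1/(1−α)), so the ratio is [ (s_O/(n + g + δ)_O) / (s_E/(n + g + δ)_E) ]^1.4925.
s_O/(n + g + δ)_O = 0.23/0.100 = 2.3000; s_E/(n + g + δ)_E = 0.23/0.130 = 1.7692.
Ratio = (2.3000/1.7692)^1.4925 = 1.3000^1.4925 ≈ 1.4793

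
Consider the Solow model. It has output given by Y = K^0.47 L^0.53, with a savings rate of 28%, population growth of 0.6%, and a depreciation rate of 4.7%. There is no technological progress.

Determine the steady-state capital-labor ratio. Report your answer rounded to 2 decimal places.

Steady state requires s·f(k) = (n + δ)·k, i.e. s·k^α = (n + δ)·k.
Dividing both sides by k: k^(1−α) = s / (n + δ).
k^0.53 = 0.28 / (0.006 + 0.047) = 0.28 / 0.053 = 5.2830
k* = 5.2830^(1/0.53) ≈ 23.1167

k* = 23.12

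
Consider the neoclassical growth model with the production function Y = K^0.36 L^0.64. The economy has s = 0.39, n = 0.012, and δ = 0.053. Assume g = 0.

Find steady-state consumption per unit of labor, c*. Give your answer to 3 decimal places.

c* ≈ 1.671

In steady state, investment equals break-even investment: s·k^α = (n + δ)·k.
Dividing both sides by k: k^(1−α) = s / (n + δ).
k^0.64 = 0.39 / (0.012 + 0.053) = 0.39 / 0.065 = 6.0000
k* = 6.0000^(1/0.64) ≈ 16.4385
y* = (k*)^α = 16.4385^0.36 ≈ 2.7397
c* = (1 − s)·y* = (1 − 0.39) × 2.7397 ≈ 1.6712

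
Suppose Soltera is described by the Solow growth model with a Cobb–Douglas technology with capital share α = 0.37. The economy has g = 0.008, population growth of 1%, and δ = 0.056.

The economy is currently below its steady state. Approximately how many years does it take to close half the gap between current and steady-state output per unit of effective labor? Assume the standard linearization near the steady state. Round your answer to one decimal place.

Near the steady state the convergence rate is λ = (1 − α)(n + g + δ).
λ = (1 − 0.37) × 0.074 = 0.63 × 0.074 = 0.04662
Half-life = ln 2 / λ = 0.6931 / 0.04662 ≈ 14.87 years

t_½ ≈ 14.9 years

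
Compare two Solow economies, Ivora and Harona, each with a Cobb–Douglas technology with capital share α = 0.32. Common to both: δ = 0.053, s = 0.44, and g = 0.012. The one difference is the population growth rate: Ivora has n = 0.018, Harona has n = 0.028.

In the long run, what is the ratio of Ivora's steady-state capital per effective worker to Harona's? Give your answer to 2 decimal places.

Steady-state k* = [s/(n + g + δ)]^(1/(1−α)), so the ratio is [ (s_I/(n + g + δ)_I) / (s_H/(n + g + δ)_H) ]^1.4706.
s_I/(n + g + δ)_I = 0.44/0.083 = 5.3012; s_H/(n + g + δ)_H = 0.44/0.093 = 4.7312.
Ratio = (5.3012/4.7312)^1.4706 = 1.1205^1.4706 ≈ 1.1821

ratio ≈ 1.18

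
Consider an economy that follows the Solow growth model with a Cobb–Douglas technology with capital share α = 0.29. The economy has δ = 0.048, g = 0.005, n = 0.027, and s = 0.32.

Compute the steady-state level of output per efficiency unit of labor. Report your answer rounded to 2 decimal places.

In steady state, investment equals break-even investment: s·k^α = (n + g + δ)·k.
Dividing both sides by k: k^(1−α) = s / (n + g + δ).
k^0.71 = 0.32 / (0.027 + 0.005 + 0.048) = 0.32 / 0.080 = 4.0000
k* = 4.0000^(1/0.71) ≈ 7.0465
y* = (k*)^α = 7.0465^0.29 ≈ 1.7616

y* = 1.76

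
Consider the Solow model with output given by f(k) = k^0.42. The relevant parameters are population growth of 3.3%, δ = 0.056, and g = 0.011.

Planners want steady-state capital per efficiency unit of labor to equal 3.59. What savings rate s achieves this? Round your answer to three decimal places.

At the steady state, Δk = 0, so s·k^α = (n + g + δ)·k.
So s / (n + g + δ) = (k*)^(1−α) = 3.59^0.58 = 2.0987.
Therefore s = 2.0987 × (n + g + δ) = 2.0987 × 0.100 = 0.2099.

s ≈ 0.210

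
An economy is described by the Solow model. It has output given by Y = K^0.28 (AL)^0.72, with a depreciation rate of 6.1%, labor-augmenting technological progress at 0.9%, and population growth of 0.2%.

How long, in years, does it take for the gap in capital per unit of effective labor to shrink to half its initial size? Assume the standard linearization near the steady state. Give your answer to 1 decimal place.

Near the steady state the convergence rate is λ = (1 − α)(n + g + δ).
λ = (1 − 0.28) × 0.072 = 0.72 × 0.072 = 0.05184
Half-life = ln 2 / λ = 0.6931 / 0.05184 ≈ 13.37 years

about 13.4 years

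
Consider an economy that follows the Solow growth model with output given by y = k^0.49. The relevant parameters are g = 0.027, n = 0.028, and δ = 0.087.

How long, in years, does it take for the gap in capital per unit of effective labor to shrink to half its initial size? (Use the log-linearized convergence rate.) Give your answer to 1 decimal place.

half-life ≈ 9.6 years

Near the steady state the convergence rate is λ = (1 − α)(n + g + δ).
λ = (1 − 0.49) × 0.142 = 0.51 × 0.142 = 0.07242
Half-life = ln 2 / λ = 0.6931 / 0.07242 ≈ 9.57 years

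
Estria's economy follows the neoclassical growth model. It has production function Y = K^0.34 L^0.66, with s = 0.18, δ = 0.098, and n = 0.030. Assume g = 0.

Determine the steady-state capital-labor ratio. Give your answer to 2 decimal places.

At the steady state, Δk = 0, so s·k^α = (n + δ)·k.
Rearranging, k^(1−α) = s / (n + δ).
k^0.66 = 0.18 / (0.030 + 0.098) = 0.18 / 0.128 = 1.4063
k* = 1.4063^(1/0.66) ≈ 1.6763

k* = 1.68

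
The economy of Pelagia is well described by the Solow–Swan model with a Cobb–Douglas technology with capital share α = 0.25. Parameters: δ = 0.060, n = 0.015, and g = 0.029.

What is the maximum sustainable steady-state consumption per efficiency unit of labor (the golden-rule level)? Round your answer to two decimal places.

At the golden rule, f'(k) = n + g + δ, so α·k^(α−1) = n + g + δ and k_gold = (α/(n + g + δ))^(1/(1−α)).
k_gold = (0.25/0.104)^(1/0.75) = 2.4038^1.3333 ≈ 3.2200
c_gold = f(k_gold) − (n + g + δ)·k_gold = 1.3396 − 0.104×3.2200 ≈ 1.0047

c_gold ≈ 1.00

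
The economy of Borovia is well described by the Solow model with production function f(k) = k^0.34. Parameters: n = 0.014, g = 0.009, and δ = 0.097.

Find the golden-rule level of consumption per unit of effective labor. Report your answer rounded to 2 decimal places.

c_gold ≈ 1.13

At the golden rule, f'(k) = n + g + δ, so α·k^(α−1) = n + g + δ and k_gold = (α/(n + g + δ))^(1/(1−α)).
k_gold = (0.34/0.120)^(1/0.66) = 2.8333^1.5152 ≈ 4.8452
c_gold = f(k_gold) − (n + g + δ)·k_gold = 1.7100 − 0.120×4.8452 ≈ 1.1286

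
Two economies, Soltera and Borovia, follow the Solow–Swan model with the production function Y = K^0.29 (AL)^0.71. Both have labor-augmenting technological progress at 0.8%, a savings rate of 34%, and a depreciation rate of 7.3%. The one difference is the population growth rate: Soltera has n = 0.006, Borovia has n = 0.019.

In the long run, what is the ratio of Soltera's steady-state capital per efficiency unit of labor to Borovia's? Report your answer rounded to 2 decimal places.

Steady-state k* = [s/(n + g + δ)]^(1/(1−α)), so the ratio is [ (s_S/(n + g + δ)_S) / (s_B/(n + g + δ)_B) ]^1.4085.
s_S/(n + g + δ)_S = 0.34/0.087 = 3.9080; s_B/(n + g + δ)_B = 0.34/0.100 = 3.4000.
Ratio = (3.9080/3.4000)^1.4085 = 1.1494^1.4085 ≈ 1.2167

ratio ≈ 1.22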